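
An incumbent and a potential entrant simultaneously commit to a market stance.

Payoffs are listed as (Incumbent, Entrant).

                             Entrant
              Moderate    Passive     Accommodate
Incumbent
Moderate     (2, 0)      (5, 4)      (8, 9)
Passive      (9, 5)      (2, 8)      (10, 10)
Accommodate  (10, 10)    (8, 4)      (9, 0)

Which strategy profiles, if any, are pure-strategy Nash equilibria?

Pure-strategy Nash equilibria: (Passive, Accommodate) and (Accommodate, Moderate)

For each player, find the best response to each opponent profile; mutual best responses are the pure NE.
Incumbent against Moderate: payoffs 2, 9, 10 → best response Accommodate.
Incumbent against Passive: payoffs 5, 2, 8 → best response Accommodate.
Incumbent against Accommodate: payoffs 8, 10, 9 → best response Passive.
Entrant against Moderate: payoffs 0, 4, 9 → best response Accommodate.
Entrant against Passive: payoffs 5, 8, 10 → best response Accommodate.
Entrant against Accommodate: payoffs 10, 4, 0 → best response Moderate.
Mutual best responses: (Passive, Accommodate); (Accommodate, Moderate).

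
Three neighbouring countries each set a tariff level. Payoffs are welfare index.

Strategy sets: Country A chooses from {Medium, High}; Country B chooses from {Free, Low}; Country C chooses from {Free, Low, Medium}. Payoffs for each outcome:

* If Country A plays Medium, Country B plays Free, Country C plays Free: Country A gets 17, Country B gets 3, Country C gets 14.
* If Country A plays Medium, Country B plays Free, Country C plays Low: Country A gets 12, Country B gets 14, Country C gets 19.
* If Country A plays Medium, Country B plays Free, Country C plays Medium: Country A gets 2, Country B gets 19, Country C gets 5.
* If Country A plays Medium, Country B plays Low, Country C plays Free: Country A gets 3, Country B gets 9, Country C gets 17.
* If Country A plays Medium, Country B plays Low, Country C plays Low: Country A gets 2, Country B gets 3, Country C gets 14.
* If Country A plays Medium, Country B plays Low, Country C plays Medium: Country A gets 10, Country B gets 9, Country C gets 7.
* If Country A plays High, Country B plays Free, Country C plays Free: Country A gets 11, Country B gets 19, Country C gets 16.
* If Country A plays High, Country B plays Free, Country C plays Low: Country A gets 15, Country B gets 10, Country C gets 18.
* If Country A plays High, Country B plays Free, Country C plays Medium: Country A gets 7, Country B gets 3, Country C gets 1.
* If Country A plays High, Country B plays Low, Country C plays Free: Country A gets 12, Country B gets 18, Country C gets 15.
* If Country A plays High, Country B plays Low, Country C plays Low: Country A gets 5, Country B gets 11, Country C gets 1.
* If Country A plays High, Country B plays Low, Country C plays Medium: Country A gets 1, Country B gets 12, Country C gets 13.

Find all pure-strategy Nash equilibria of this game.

(Medium, Free, Free): Country B can switch to Low (3 → 9). Not NE.
(Medium, Free, Low): Country A can switch to High (12 → 15). Not NE.
(Medium, Free, Medium): Country A can switch to High (2 → 7). Not NE.
(Medium, Low, Free): Country A can switch to High (3 → 12). Not NE.
(Medium, Low, Low): Country A can switch to High (2 → 5). Not NE.
(Medium, Low, Medium): Country B can switch to Free (9 → 19). Not NE.
(The remaining 6 profiles each have a profitable deviation by the same check.)

There is no pure-strategy Nash equilibrium.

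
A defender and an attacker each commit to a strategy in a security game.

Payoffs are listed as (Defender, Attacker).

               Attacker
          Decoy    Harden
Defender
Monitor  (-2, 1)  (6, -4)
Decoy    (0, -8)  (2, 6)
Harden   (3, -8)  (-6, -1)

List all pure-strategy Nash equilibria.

No pure-strategy Nash equilibrium.

(Monitor, Decoy): Defender can switch to Decoy (-2 → 0). Not NE.
(Monitor, Harden): Attacker can switch to Decoy (-4 → 1). Not NE.
(Decoy, Decoy): Defender can switch to Harden (0 → 3). Not NE.
(Decoy, Harden): Defender can switch to Monitor (2 → 6). Not NE.
(Harden, Decoy): Attacker can switch to Harden (-8 → -1). Not NE.
(Harden, Harden): Defender can switch to Monitor (-6 → 6). Not NE.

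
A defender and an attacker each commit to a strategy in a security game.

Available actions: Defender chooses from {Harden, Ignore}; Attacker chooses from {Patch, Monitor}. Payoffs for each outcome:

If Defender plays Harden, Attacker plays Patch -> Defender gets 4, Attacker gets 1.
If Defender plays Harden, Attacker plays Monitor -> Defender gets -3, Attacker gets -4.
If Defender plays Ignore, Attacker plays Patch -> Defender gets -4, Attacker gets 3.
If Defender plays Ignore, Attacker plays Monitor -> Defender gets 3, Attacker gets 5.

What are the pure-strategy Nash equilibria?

Pure-strategy Nash equilibria: (Harden, Patch), (Ignore, Monitor)

Defender against Patch: payoffs 4, -4 → best response Harden.
Defender against Monitor: payoffs -3, 3 → best response Ignore.
Attacker against Harden: payoffs 1, -4 → best response Patch.
Attacker against Ignore: payoffs 3, 5 → best response Monitor.
Mutual best responses: (Harden, Patch); (Ignore, Monitor).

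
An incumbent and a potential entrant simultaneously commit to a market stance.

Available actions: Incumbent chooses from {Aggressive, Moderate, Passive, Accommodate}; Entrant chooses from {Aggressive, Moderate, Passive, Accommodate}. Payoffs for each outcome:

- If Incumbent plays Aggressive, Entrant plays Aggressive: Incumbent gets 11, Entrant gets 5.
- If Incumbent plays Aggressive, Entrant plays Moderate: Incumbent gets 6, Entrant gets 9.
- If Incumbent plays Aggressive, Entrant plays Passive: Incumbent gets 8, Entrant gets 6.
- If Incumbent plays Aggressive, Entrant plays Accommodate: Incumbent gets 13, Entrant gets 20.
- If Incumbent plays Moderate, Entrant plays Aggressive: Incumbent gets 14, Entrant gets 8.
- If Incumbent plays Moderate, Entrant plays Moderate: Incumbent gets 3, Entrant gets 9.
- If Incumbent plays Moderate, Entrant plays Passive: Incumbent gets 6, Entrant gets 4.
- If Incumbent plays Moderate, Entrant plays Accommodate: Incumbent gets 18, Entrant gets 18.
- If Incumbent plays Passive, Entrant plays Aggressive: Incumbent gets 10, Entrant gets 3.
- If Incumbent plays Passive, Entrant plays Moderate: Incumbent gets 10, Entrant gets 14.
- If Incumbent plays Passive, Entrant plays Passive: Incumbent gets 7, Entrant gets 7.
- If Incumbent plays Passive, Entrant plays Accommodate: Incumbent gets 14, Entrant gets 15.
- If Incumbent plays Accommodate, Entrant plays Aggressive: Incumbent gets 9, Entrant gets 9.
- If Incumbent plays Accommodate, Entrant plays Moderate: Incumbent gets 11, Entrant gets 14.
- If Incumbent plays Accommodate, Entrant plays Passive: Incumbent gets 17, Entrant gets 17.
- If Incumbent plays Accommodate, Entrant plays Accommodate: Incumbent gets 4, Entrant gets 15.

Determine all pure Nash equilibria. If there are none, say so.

(Aggressive, Aggressive): Incumbent can switch to Moderate (11 → 14). Not NE.
(Aggressive, Moderate): Incumbent can switch to Passive (6 → 10). Not NE.
(Aggressive, Passive): Incumbent can switch to Accommodate (8 → 17). Not NE.
(Aggressive, Accommodate): Incumbent can switch to Moderate (13 → 18). Not NE.
(Moderate, Aggressive): Entrant can switch to Moderate (8 → 9). Not NE.
(Moderate, Moderate): Incumbent can switch to Aggressive (3 → 6). Not NE.
(Moderate, Passive): Incumbent can switch to Aggressive (6 → 8). Not NE.
(Moderate, Accommodate): Incumbent gets 18, best alternative 14; Entrant gets 18, best alternative 9. No profitable deviation — NE.
(Passive, Aggressive): Incumbent can switch to Aggressive (10 → 11). Not NE.
(Accommodate, Passive): Incumbent gets 17, best alternative 8; Entrant gets 17, best alternative 15. No profitable deviation — NE.
(The remaining 6 profiles each have a profitable deviation by the same check.)

The pure Nash equilibria are (Moderate, Accommodate) and (Accommodate, Passive).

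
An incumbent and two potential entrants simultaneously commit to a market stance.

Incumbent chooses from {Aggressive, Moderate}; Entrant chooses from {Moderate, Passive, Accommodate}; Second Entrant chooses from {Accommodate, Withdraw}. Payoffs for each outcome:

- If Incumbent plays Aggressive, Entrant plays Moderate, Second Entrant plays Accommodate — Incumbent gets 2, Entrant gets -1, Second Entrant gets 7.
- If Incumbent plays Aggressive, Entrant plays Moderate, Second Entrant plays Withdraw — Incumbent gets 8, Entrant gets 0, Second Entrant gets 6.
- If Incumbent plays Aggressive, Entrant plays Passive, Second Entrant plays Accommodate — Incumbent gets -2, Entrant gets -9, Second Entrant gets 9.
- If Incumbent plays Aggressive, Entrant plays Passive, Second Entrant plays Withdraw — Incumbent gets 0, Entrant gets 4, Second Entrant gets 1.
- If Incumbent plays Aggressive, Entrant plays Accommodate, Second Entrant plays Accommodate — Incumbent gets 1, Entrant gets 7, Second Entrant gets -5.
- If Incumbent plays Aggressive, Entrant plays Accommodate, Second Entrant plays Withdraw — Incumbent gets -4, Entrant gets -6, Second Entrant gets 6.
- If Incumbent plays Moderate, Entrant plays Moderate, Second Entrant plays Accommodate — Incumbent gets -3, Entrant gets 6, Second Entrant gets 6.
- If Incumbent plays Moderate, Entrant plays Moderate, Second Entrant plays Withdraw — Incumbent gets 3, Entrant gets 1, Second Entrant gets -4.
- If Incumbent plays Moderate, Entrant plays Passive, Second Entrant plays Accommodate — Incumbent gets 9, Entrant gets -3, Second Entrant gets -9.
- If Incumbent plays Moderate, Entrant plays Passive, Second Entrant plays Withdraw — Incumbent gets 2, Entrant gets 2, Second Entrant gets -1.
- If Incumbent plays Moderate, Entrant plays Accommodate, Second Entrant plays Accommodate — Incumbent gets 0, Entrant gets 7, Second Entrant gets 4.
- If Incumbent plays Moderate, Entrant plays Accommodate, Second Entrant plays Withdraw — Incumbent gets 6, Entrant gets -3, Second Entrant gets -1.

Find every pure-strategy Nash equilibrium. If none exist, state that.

Check each profile: it is a Nash equilibrium iff no player can strictly gain by switching unilaterally.
(Aggressive, Moderate, Accommodate): Entrant can switch to Accommodate (-1 → 7). Not NE.
(Aggressive, Moderate, Withdraw): Entrant can switch to Passive (0 → 4). Not NE.
(Aggressive, Passive, Accommodate): Incumbent can switch to Moderate (-2 → 9). Not NE.
(Aggressive, Passive, Withdraw): Incumbent can switch to Moderate (0 → 2). Not NE.
(Aggressive, Accommodate, Accommodate): Second Entrant can switch to Withdraw (-5 → 6). Not NE.
(Aggressive, Accommodate, Withdraw): Incumbent can switch to Moderate (-4 → 6). Not NE.
(Moderate, Moderate, Accommodate): Incumbent can switch to Aggressive (-3 → 2). Not NE.
(Moderate, Moderate, Withdraw): Incumbent can switch to Aggressive (3 → 8). Not NE.
(Moderate, Passive, Withdraw): Incumbent gets 2, best alternative 0; Entrant gets 2, best alternative 1; Second Entrant gets -1, best alternative -9. No profitable deviation — NE.
(The remaining 3 profiles each have a profitable deviation by the same check.)

The unique pure-strategy Nash equilibrium is (Moderate, Passive, Withdraw).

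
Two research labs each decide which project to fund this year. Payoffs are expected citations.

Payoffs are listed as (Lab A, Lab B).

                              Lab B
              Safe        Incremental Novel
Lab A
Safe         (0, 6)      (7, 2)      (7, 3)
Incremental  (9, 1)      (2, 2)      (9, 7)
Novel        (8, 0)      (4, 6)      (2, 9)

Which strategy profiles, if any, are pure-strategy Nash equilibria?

For each player, find the best response to each opponent profile; mutual best responses are the pure NE.
Lab A against Safe: payoffs 0, 9, 8 → best response Incremental.
Lab A against Incremental: payoffs 7, 2, 4 → best response Safe.
Lab A against Novel: payoffs 7, 9, 2 → best response Incremental.
Lab B against Safe: payoffs 6, 2, 3 → best response Safe.
Lab B against Incremental: payoffs 1, 2, 7 → best response Novel.
Lab B against Novel: payoffs 0, 6, 9 → best response Novel.
Mutual best responses: (Incremental, Novel).

The unique pure-strategy Nash equilibrium is (Incremental, Novel).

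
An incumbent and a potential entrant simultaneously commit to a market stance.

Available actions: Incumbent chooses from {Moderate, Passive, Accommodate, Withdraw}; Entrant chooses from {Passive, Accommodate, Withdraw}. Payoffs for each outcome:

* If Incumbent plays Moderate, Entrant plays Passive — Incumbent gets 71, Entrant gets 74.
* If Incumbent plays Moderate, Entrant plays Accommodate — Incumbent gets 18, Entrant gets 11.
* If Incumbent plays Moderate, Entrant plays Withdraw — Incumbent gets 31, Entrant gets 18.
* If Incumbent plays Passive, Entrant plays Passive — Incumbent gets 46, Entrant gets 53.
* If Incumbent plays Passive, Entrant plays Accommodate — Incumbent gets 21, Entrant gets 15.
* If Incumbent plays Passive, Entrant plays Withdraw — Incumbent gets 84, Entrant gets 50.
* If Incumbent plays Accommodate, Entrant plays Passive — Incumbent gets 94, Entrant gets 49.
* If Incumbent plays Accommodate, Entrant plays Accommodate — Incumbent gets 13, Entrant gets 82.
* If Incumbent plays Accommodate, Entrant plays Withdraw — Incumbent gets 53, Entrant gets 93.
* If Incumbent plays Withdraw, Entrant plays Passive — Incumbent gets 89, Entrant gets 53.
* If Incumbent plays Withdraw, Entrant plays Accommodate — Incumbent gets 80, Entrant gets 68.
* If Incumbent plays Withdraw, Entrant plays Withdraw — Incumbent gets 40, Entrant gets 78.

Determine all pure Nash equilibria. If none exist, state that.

This game has no pure Nash equilibrium.

(Moderate, Passive): Incumbent can switch to Accommodate (71 → 94). Not NE.
(Moderate, Accommodate): Incumbent can switch to Passive (18 → 21). Not NE.
(Moderate, Withdraw): Incumbent can switch to Passive (31 → 84). Not NE.
(Passive, Passive): Incumbent can switch to Moderate (46 → 71). Not NE.
(Passive, Accommodate): Incumbent can switch to Withdraw (21 → 80). Not NE.
(Passive, Withdraw): Entrant can switch to Passive (50 → 53). Not NE.
(Accommodate, Passive): Entrant can switch to Accommodate (49 → 82). Not NE.
(Accommodate, Accommodate): Incumbent can switch to Moderate (13 → 18). Not NE.
(The remaining 4 profiles each have a profitable deviation by the same check.)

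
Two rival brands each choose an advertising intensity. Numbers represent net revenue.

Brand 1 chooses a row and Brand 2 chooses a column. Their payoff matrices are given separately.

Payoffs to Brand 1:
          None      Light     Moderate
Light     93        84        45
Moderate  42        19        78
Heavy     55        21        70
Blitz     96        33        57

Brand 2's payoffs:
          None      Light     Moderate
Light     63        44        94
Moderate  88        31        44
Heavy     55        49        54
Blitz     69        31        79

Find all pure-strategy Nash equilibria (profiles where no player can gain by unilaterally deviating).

There is no pure-strategy Nash equilibrium.

For each player, find the best response to each opponent profile; mutual best responses are the pure NE.
Brand 1 against None: payoffs 93, 42, 55, 96 → best response Blitz.
Brand 1 against Light: payoffs 84, 19, 21, 33 → best response Light.
Brand 1 against Moderate: payoffs 45, 78, 70, 57 → best response Moderate.
Brand 2 against Light: payoffs 63, 44, 94 → best response Moderate.
Brand 2 against Moderate: payoffs 88, 31, 44 → best response None.
Brand 2 against Heavy: payoffs 55, 49, 54 → best response None.
Brand 2 against Blitz: payoffs 69, 31, 79 → best response Moderate.
No profile is a mutual best response for all players.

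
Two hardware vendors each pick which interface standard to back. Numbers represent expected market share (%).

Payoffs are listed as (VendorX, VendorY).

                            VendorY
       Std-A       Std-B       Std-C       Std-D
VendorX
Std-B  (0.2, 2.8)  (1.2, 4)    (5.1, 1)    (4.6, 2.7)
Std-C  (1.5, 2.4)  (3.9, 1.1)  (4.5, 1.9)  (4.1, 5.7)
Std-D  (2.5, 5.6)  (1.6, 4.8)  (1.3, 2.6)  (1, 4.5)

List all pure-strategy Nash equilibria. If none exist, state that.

Pure NE: (Std-D, Std-A)

VendorX against Std-A: payoffs 0.2, 1.5, 2.5 → best response Std-D.
VendorX against Std-B: payoffs 1.2, 3.9, 1.6 → best response Std-C.
VendorX against Std-C: payoffs 5.1, 4.5, 1.3 → best response Std-B.
VendorX against Std-D: payoffs 4.6, 4.1, 1 → best response Std-B.
VendorY against Std-B: payoffs 2.8, 4, 1, 2.7 → best response Std-B.
VendorY against Std-C: payoffs 2.4, 1.1, 1.9, 5.7 → best response Std-D.
VendorY against Std-D: payoffs 5.6, 4.8, 2.6, 4.5 → best response Std-A.
Mutual best responses: (Std-D, Std-A).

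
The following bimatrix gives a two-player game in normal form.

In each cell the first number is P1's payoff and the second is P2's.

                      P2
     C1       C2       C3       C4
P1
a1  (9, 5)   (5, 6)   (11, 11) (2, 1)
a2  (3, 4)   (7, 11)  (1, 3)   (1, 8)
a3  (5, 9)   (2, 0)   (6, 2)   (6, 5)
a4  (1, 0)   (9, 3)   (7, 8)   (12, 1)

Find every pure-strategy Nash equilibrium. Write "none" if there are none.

Pure NE: (a1, C3)

(a1, C1): P2 can switch to C2 (5 → 6). Not NE.
(a1, C2): P1 can switch to a2 (5 → 7). Not NE.
(a1, C3): P1 gets 11, best alternative 7; P2 gets 11, best alternative 6. No profitable deviation — NE.
(a1, C4): P1 can switch to a3 (2 → 6). Not NE.
(a2, C1): P1 can switch to a1 (3 → 9). Not NE.
(a2, C2): P1 can switch to a4 (7 → 9). Not NE.
(a2, C3): P1 can switch to a1 (1 → 11). Not NE.
(The remaining 9 profiles each have a profitable deviation by the same check.)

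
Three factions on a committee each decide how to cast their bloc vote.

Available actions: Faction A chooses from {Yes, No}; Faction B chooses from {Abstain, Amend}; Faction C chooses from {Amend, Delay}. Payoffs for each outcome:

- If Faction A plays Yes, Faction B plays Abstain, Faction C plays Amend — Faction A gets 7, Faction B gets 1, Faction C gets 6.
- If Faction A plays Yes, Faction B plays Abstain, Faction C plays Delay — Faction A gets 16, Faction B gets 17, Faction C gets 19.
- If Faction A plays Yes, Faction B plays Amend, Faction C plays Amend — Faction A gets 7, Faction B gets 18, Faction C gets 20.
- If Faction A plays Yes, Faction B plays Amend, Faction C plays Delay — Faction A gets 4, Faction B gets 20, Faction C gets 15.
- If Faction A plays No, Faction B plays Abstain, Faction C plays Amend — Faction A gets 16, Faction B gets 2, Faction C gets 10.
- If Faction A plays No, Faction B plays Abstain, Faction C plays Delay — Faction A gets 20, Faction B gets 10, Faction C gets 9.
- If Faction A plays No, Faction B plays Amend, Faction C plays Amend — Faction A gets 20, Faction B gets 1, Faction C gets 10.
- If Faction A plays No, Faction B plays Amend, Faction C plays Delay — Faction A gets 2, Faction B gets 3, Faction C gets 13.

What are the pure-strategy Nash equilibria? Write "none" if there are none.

(Yes, Abstain, Amend): Faction A can switch to No (7 → 16). Not NE.
(Yes, Abstain, Delay): Faction A can switch to No (16 → 20). Not NE.
(Yes, Amend, Amend): Faction A can switch to No (7 → 20). Not NE.
(Yes, Amend, Delay): Faction C can switch to Amend (15 → 20). Not NE.
(No, Abstain, Amend): Faction A gets 16, best alternative 7; Faction B gets 2, best alternative 1; Faction C gets 10, best alternative 9. No profitable deviation — NE.
(No, Abstain, Delay): Faction C can switch to Amend (9 → 10). Not NE.
(No, Amend, Amend): Faction B can switch to Abstain (1 → 2). Not NE.
(No, Amend, Delay): Faction A can switch to Yes (2 → 4). Not NE.

The unique pure-strategy Nash equilibrium is (No, Abstain, Amend).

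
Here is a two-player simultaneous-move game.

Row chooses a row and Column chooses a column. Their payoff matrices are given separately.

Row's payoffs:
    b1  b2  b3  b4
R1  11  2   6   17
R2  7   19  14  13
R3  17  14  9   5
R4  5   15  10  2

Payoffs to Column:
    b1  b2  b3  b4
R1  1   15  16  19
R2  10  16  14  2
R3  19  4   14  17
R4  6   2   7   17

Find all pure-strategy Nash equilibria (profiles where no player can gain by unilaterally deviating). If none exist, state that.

(R1, b1): Row can switch to R3 (11 → 17). Not NE.
(R1, b2): Row can switch to R2 (2 → 19). Not NE.
(R1, b3): Row can switch to R2 (6 → 14). Not NE.
(R1, b4): Row gets 17, best alternative 13; Column gets 19, best alternative 16. No profitable deviation — NE.
(R2, b1): Row can switch to R1 (7 → 11). Not NE.
(R2, b2): Row gets 19, best alternative 15; Column gets 16, best alternative 14. No profitable deviation — NE.
(R2, b3): Column can switch to b2 (14 → 16). Not NE.
(R2, b4): Row can switch to R1 (13 → 17). Not NE.
(R3, b1): Row gets 17, best alternative 11; Column gets 19, best alternative 17. No profitable deviation — NE.
(R3, b2): Row can switch to R2 (14 → 19). Not NE.
(R3, b3): Row can switch to R2 (9 → 14). Not NE.
(R3, b4): Row can switch to R1 (5 → 17). Not NE.
(R4, b1): Row can switch to R1 (5 → 11). Not NE.
(The remaining 3 profiles each have a profitable deviation by the same check.)

The pure Nash equilibria are (R1, b4) and (R2, b2) and (R3, b1).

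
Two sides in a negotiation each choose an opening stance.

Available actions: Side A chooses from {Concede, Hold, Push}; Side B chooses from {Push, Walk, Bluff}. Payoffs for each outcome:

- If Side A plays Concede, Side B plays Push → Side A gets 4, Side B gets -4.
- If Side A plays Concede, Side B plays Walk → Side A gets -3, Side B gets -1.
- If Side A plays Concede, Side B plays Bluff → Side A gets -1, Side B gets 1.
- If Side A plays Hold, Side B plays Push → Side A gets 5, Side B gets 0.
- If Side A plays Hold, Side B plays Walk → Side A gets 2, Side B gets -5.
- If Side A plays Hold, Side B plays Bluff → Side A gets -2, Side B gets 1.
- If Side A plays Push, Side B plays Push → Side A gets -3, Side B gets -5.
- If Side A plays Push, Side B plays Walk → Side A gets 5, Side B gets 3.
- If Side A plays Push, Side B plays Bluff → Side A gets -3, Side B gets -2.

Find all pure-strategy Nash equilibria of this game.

The pure Nash equilibria are (Concede, Bluff), (Push, Walk).

For each strategy profile, look for a profitable unilateral deviation.
(Concede, Push): Side A can switch to Hold (4 → 5). Not NE.
(Concede, Walk): Side A can switch to Hold (-3 → 2). Not NE.
(Concede, Bluff): Side A gets -1, best alternative -2; Side B gets 1, best alternative -1. No profitable deviation — NE.
(Hold, Push): Side B can switch to Bluff (0 → 1). Not NE.
(Hold, Walk): Side A can switch to Push (2 → 5). Not NE.
(Hold, Bluff): Side A can switch to Concede (-2 → -1). Not NE.
(Push, Push): Side A can switch to Concede (-3 → 4). Not NE.
(Push, Walk): Side A gets 5, best alternative 2; Side B gets 3, best alternative -2. No profitable deviation — NE.
(Push, Bluff): Side A can switch to Concede (-3 → -1). Not NE.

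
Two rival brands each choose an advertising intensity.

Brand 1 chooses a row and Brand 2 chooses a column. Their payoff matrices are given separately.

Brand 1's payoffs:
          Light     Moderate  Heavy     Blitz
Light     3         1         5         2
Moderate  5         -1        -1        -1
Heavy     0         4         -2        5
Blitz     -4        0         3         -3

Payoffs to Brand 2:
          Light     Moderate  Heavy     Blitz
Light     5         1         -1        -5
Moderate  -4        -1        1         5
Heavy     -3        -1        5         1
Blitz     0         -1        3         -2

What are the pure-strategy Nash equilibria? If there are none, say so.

none

Brand 1 against Light: payoffs 3, 5, 0, -4 → best response Moderate.
Brand 1 against Moderate: payoffs 1, -1, 4, 0 → best response Heavy.
Brand 1 against Heavy: payoffs 5, -1, -2, 3 → best response Light.
Brand 1 against Blitz: payoffs 2, -1, 5, -3 → best response Heavy.
Brand 2 against Light: payoffs 5, 1, -1, -5 → best response Light.
Brand 2 against Moderate: payoffs -4, -1, 1, 5 → best response Blitz.
Brand 2 against Heavy: payoffs -3, -1, 5, 1 → best response Heavy.
Brand 2 against Blitz: payoffs 0, -1, 3, -2 → best response Heavy.
No profile is a mutual best response for all players.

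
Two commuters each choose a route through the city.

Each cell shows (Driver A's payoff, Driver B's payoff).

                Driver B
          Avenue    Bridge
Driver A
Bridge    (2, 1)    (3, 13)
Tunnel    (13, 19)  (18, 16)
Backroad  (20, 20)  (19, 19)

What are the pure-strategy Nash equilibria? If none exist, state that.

(Bridge, Avenue): Driver A can switch to Tunnel (2 → 13). Not NE.
(Bridge, Bridge): Driver A can switch to Tunnel (3 → 18). Not NE.
(Tunnel, Avenue): Driver A can switch to Backroad (13 → 20). Not NE.
(Tunnel, Bridge): Driver A can switch to Backroad (18 → 19). Not NE.
(Backroad, Avenue): Driver A gets 20, best alternative 13; Driver B gets 20, best alternative 19. No profitable deviation — NE.
(Backroad, Bridge): Driver B can switch to Avenue (19 → 20). Not NE.

The unique pure-strategy Nash equilibrium is (Backroad, Avenue).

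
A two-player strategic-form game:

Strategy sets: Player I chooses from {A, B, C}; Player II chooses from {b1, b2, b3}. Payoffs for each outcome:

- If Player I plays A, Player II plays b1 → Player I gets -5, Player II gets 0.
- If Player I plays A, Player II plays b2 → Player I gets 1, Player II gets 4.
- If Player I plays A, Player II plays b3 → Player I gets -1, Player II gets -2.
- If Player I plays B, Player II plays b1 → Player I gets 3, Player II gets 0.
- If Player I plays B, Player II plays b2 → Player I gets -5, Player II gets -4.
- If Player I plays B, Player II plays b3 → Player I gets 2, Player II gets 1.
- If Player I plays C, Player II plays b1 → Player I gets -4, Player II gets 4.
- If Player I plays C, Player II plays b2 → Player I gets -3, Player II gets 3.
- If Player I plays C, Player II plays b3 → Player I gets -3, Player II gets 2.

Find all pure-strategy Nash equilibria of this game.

(A, b1): Player I can switch to B (-5 → 3). Not NE.
(A, b2): Player I gets 1, best alternative -3; Player II gets 4, best alternative 0. No profitable deviation — NE.
(A, b3): Player I can switch to B (-1 → 2). Not NE.
(B, b1): Player II can switch to b3 (0 → 1). Not NE.
(B, b2): Player I can switch to A (-5 → 1). Not NE.
(B, b3): Player I gets 2, best alternative -1; Player II gets 1, best alternative 0. No profitable deviation — NE.
(C, b1): Player I can switch to B (-4 → 3). Not NE.
(C, b2): Player I can switch to A (-3 → 1). Not NE.
(The remaining 1 profile has a profitable deviation by the same check.)

Pure-strategy Nash equilibria: (A, b2); (B, b3)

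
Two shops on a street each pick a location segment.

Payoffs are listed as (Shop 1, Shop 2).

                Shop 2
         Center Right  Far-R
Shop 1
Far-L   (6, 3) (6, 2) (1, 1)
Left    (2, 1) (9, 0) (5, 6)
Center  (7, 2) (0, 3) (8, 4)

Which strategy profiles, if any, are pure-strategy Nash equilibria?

The unique pure-strategy Nash equilibrium is (Center, Far-R).

(Far-L, Center): Shop 1 can switch to Center (6 → 7). Not NE.
(Far-L, Right): Shop 1 can switch to Left (6 → 9). Not NE.
(Far-L, Far-R): Shop 1 can switch to Left (1 → 5). Not NE.
(Left, Center): Shop 1 can switch to Far-L (2 → 6). Not NE.
(Left, Right): Shop 2 can switch to Center (0 → 1). Not NE.
(Left, Far-R): Shop 1 can switch to Center (5 → 8). Not NE.
(Center, Center): Shop 2 can switch to Right (2 → 3). Not NE.
(Center, Right): Shop 1 can switch to Far-L (0 → 6). Not NE.
(Center, Far-R): Shop 1 gets 8, best alternative 5; Shop 2 gets 4, best alternative 3. No profitable deviation — NE.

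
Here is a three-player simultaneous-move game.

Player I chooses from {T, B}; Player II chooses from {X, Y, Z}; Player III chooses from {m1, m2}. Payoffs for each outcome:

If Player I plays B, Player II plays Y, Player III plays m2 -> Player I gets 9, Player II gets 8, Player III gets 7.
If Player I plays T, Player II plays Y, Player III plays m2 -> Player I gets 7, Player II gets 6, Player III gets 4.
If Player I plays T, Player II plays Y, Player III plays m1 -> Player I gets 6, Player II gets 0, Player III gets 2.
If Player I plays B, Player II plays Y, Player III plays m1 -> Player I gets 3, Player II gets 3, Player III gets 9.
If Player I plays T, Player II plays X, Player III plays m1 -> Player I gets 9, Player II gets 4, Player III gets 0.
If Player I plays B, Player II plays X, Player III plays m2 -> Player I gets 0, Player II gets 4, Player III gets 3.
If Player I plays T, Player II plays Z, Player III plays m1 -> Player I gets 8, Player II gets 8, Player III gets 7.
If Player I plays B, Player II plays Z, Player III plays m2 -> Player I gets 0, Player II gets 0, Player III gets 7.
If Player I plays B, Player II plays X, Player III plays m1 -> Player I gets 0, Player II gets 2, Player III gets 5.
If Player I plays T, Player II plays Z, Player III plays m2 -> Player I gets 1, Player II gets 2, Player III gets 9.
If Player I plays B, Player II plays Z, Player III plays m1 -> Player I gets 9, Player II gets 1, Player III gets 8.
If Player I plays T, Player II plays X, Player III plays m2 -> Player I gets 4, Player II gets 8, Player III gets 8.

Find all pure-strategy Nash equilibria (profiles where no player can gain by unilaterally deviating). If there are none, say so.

Pure NE: (T, X, m2)

Player I against (X, m1): payoffs 9, 0 → best response T.
Player I against (X, m2): payoffs 4, 0 → best response T.
Player I against (Y, m1): payoffs 6, 3 → best response T.
Player I against (Y, m2): payoffs 7, 9 → best response B.
Player I against (Z, m1): payoffs 8, 9 → best response B.
Player I against (Z, m2): payoffs 1, 0 → best response T.
Player II against (T, m1): payoffs 4, 0, 8 → best response Z.
Player II against (T, m2): payoffs 8, 6, 2 → best response X.
Player II against (B, m1): payoffs 2, 3, 1 → best response Y.
Player II against (B, m2): payoffs 4, 8, 0 → best response Y.
Player III against (T, X): payoffs 0, 8 → best response m2.
Player III against (T, Y): payoffs 2, 4 → best response m2.
Player III against (T, Z): payoffs 7, 9 → best response m2.
Player III against (B, X): payoffs 5, 3 → best response m1.
Player III against (B, Y): payoffs 9, 7 → best response m1.
Player III against (B, Z): payoffs 8, 7 → best response m1.
Mutual best responses: (T, X, m2).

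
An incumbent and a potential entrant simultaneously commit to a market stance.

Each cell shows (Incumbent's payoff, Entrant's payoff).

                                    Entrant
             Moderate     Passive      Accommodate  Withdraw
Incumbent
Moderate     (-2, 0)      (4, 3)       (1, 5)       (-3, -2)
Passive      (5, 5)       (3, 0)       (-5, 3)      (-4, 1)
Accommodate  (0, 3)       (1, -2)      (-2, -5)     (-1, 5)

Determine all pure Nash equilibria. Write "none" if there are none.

Pure-strategy Nash equilibria: (Moderate, Accommodate), (Passive, Moderate), (Accommodate, Withdraw)

Incumbent against Moderate: payoffs -2, 5, 0 → best response Passive.
Incumbent against Passive: payoffs 4, 3, 1 → best response Moderate.
Incumbent against Accommodate: payoffs 1, -5, -2 → best response Moderate.
Incumbent against Withdraw: payoffs -3, -4, -1 → best response Accommodate.
Entrant against Moderate: payoffs 0, 3, 5, -2 → best response Accommodate.
Entrant against Passive: payoffs 5, 0, 3, 1 → best response Moderate.
Entrant against Accommodate: payoffs 3, -2, -5, 5 → best response Withdraw.
Mutual best responses: (Moderate, Accommodate); (Passive, Moderate); (Accommodate, Withdraw).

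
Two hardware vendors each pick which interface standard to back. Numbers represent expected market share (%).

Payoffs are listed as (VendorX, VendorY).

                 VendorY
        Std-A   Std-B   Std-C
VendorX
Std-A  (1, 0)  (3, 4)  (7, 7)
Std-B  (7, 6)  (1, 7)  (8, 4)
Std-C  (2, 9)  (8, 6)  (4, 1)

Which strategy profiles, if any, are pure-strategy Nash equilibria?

none

VendorX against Std-A: payoffs 1, 7, 2 → best response Std-B.
VendorX against Std-B: payoffs 3, 1, 8 → best response Std-C.
VendorX against Std-C: payoffs 7, 8, 4 → best response Std-B.
VendorY against Std-A: payoffs 0, 4, 7 → best response Std-C.
VendorY against Std-B: payoffs 6, 7, 4 → best response Std-B.
VendorY against Std-C: payoffs 9, 6, 1 → best response Std-A.
No profile is a mutual best response for all players.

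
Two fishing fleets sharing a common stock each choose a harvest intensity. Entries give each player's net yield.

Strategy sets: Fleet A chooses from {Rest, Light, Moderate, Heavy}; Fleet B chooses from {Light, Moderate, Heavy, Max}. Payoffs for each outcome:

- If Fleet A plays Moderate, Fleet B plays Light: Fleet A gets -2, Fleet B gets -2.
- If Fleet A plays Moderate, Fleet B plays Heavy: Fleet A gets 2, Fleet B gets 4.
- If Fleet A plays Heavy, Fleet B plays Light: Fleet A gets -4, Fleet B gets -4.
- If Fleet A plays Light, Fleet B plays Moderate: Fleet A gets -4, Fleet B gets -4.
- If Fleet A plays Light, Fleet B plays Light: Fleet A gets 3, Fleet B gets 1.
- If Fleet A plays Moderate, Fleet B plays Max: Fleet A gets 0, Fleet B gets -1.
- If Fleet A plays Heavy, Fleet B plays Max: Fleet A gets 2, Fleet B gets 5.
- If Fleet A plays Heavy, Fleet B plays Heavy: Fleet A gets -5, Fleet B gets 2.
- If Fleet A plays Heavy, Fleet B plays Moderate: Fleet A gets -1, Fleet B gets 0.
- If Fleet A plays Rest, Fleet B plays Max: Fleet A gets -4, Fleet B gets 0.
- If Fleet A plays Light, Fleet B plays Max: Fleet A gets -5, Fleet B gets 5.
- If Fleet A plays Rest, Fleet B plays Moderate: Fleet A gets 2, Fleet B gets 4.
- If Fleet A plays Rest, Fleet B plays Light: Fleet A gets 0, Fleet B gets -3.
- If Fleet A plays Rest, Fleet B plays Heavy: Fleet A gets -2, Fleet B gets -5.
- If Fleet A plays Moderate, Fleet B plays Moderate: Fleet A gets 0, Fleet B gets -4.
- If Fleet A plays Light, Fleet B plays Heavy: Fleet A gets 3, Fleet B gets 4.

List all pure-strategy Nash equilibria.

The pure Nash equilibria are (Rest, Moderate) and (Heavy, Max).

Fleet A against Light: payoffs 0, 3, -2, -4 → best response Light.
Fleet A against Moderate: payoffs 2, -4, 0, -1 → best response Rest.
Fleet A against Heavy: payoffs -2, 3, 2, -5 → best response Light.
Fleet A against Max: payoffs -4, -5, 0, 2 → best response Heavy.
Fleet B against Rest: payoffs -3, 4, -5, 0 → best response Moderate.
Fleet B against Light: payoffs 1, -4, 4, 5 → best response Max.
Fleet B against Moderate: payoffs -2, -4, 4, -1 → best response Heavy.
Fleet B against Heavy: payoffs -4, 0, 2, 5 → best response Max.
Mutual best responses: (Rest, Moderate); (Heavy, Max).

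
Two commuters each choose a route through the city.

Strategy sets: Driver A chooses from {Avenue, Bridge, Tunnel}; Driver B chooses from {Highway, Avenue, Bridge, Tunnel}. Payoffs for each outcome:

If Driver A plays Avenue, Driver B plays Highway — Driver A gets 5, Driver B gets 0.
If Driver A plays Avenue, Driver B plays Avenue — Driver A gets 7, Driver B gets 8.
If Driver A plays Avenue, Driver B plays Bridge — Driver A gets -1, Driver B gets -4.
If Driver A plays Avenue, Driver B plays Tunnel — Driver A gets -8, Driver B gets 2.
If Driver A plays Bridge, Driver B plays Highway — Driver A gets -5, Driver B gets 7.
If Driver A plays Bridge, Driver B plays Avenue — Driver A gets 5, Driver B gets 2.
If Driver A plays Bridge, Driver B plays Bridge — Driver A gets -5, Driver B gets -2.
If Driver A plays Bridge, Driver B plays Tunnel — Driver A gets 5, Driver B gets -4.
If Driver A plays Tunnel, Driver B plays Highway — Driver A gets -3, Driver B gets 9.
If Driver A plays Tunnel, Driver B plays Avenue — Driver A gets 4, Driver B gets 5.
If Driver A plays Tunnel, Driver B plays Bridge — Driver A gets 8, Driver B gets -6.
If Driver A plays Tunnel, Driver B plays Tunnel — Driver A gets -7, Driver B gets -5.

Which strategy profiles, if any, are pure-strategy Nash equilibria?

For each player, find the best response to each opponent profile; mutual best responses are the pure NE.
Driver A against Highway: payoffs 5, -5, -3 → best response Avenue.
Driver A against Avenue: payoffs 7, 5, 4 → best response Avenue.
Driver A against Bridge: payoffs -1, -5, 8 → best response Tunnel.
Driver A against Tunnel: payoffs -8, 5, -7 → best response Bridge.
Driver B against Avenue: payoffs 0, 8, -4, 2 → best response Avenue.
Driver B against Bridge: payoffs 7, 2, -2, -4 → best response Highway.
Driver B against Tunnel: payoffs 9, 5, -6, -5 → best response Highway.
Mutual best responses: (Avenue, Avenue).

The unique pure-strategy Nash equilibrium is (Avenue, Avenue).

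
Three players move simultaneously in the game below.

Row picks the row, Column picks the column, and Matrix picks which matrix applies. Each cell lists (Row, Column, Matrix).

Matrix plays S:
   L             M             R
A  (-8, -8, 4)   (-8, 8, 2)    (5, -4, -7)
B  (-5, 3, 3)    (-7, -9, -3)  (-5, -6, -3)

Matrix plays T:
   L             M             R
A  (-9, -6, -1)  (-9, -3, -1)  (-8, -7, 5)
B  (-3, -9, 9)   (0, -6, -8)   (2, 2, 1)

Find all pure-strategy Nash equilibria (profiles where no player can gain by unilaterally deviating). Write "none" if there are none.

(B, R, T)

Mark each player's best response to every combination of opponents' strategies; a profile where every player is best-responding is a pure Nash equilibrium.
Row against (L, S): payoffs -8, -5 → best response B.
Row against (L, T): payoffs -9, -3 → best response B.
Row against (M, S): payoffs -8, -7 → best response B.
Row against (M, T): payoffs -9, 0 → best response B.
Row against (R, S): payoffs 5, -5 → best response A.
Row against (R, T): payoffs -8, 2 → best response B.
Column against (A, S): payoffs -8, 8, -4 → best response M.
Column against (A, T): payoffs -6, -3, -7 → best response M.
Column against (B, S): payoffs 3, -9, -6 → best response L.
Column against (B, T): payoffs -9, -6, 2 → best response R.
Matrix against (A, L): payoffs 4, -1 → best response S.
Matrix against (A, M): payoffs 2, -1 → best response S.
Matrix against (A, R): payoffs -7, 5 → best response T.
Matrix against (B, L): payoffs 3, 9 → best response T.
Matrix against (B, M): payoffs -3, -8 → best response S.
Matrix against (B, R): payoffs -3, 1 → best response T.
Mutual best responses: (B, R, T).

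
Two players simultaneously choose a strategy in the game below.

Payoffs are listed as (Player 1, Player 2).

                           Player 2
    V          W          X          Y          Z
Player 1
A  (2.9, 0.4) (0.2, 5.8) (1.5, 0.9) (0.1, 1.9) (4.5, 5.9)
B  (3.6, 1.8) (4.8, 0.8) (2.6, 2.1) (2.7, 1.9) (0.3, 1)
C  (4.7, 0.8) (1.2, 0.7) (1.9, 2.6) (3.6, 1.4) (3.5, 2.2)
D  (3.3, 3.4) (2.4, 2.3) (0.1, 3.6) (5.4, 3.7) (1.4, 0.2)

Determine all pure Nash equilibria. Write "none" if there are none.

(A, Z); (B, X); (D, Y)

(A, V): Player 1 can switch to B (2.9 → 3.6). Not NE.
(A, W): Player 1 can switch to B (0.2 → 4.8). Not NE.
(A, X): Player 1 can switch to B (1.5 → 2.6). Not NE.
(A, Y): Player 1 can switch to B (0.1 → 2.7). Not NE.
(A, Z): Player 1 gets 4.5, best alternative 3.5; Player 2 gets 5.9, best alternative 5.8. No profitable deviation — NE.
(B, V): Player 1 can switch to C (3.6 → 4.7). Not NE.
(B, W): Player 2 can switch to V (0.8 → 1.8). Not NE.
(B, X): Player 1 gets 2.6, best alternative 1.9; Player 2 gets 2.1, best alternative 1.9. No profitable deviation — NE.
(B, Y): Player 1 can switch to C (2.7 → 3.6). Not NE.
(B, Z): Player 1 can switch to A (0.3 → 4.5). Not NE.
(C, V): Player 2 can switch to X (0.8 → 2.6). Not NE.
(C, W): Player 1 can switch to B (1.2 → 4.8). Not NE.
(C, X): Player 1 can switch to B (1.9 → 2.6). Not NE.
(C, Y): Player 1 can switch to D (3.6 → 5.4). Not NE.
(D, Y): Player 1 gets 5.4, best alternative 3.6; Player 2 gets 3.7, best alternative 3.6. No profitable deviation — NE.
(The remaining 5 profiles each have a profitable deviation by the same check.)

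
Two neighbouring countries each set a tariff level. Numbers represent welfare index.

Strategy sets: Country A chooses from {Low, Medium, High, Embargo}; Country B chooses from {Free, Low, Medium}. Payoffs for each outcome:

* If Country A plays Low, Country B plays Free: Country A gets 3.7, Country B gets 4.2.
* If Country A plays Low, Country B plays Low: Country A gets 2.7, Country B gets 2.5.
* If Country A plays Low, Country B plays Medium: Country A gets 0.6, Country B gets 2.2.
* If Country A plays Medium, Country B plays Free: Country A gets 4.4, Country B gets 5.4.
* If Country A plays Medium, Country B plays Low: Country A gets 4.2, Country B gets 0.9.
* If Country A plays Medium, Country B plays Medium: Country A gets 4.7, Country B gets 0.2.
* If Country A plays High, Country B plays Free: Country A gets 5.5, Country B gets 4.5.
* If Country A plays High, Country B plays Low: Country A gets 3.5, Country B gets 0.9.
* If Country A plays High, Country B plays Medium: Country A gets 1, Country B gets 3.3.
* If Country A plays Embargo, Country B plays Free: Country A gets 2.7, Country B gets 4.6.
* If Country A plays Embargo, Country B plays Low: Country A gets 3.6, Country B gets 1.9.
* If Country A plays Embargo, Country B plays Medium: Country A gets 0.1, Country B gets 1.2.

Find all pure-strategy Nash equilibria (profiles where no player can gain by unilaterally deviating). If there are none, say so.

Country A against Free: payoffs 3.7, 4.4, 5.5, 2.7 → best response High.
Country A against Low: payoffs 2.7, 4.2, 3.5, 3.6 → best response Medium.
Country A against Medium: payoffs 0.6, 4.7, 1, 0.1 → best response Medium.
Country B against Low: payoffs 4.2, 2.5, 2.2 → best response Free.
Country B against Medium: payoffs 5.4, 0.9, 0.2 → best response Free.
Country B against High: payoffs 4.5, 0.9, 3.3 → best response Free.
Country B against Embargo: payoffs 4.6, 1.9, 1.2 → best response Free.
Mutual best responses: (High, Free).

(High, Free)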